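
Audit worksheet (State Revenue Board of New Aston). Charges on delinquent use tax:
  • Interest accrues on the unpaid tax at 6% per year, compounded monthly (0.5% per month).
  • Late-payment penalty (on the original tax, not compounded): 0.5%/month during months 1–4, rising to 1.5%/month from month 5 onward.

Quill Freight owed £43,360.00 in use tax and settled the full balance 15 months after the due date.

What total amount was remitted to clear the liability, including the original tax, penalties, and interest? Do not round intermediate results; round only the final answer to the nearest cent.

Penalty, months 1–4: 4 × 0.5% × £43,360.00 = £867.20
Penalty, months 5–15: 11 × 1.5% × £43,360.00 = £7,154.40
Interest: £43,360.00 × ((1 + 0.005)^15 − 1) = £43,360.00 × 0.0776827… = £3,368.3235…
Total = £43,360.00 + £8,021.6000 + £3,368.3235… = £54,749.92

£54,749.92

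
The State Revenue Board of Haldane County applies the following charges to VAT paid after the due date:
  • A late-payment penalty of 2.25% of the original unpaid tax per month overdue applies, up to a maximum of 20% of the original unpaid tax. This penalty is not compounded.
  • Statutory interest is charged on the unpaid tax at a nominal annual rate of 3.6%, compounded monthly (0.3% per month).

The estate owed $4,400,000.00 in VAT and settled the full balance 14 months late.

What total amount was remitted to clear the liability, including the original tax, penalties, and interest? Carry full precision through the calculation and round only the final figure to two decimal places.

Penalty (uncapped): 14 × 2.25% × $4,400,000.00 = $1,386,000.00; cap = 20% × $4,400,000.00 = $880,000.00 → penalty = $880,000.00
Interest: $4,400,000.00 × ((1 + 0.003)^14 − 1) = $4,400,000.00 × 0.0428289… = $188,447.2021…
Total = $4,400,000.00 + $880,000.0000 + $188,447.2021… = $5,468,447.20

$5,468,447.20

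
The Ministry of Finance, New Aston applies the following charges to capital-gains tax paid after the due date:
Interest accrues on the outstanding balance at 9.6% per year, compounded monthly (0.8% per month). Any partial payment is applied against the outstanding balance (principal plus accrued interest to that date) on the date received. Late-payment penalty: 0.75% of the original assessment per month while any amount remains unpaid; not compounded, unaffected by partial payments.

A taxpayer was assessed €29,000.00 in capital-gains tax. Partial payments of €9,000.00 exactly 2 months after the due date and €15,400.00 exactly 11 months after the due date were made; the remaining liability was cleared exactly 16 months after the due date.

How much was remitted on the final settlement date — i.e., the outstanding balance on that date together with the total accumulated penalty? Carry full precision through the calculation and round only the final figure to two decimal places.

€10,335.19

Balance at month 2: €29,000.0000 × (1 + 0.008)^2 = €29,465.8560
After €9,000.00 payment: €29,465.8560 − €9,000.00 = €20,465.8560
Balance at month 11: €20,465.8560 × (1 + 0.008)^9 = €21,987.4418…
After €15,400.00 payment: €21,987.4418… − €15,400.00 = €6,587.4418…
Balance at month 16: €6,587.4418… × (1 + 0.008)^5 = €6,855.1893…
Penalty: 16 × 0.75% × €29,000.00 = €3,480.00
Final settlement = outstanding balance + penalty = €6,855.1893… + €3,480.00 = €10,335.19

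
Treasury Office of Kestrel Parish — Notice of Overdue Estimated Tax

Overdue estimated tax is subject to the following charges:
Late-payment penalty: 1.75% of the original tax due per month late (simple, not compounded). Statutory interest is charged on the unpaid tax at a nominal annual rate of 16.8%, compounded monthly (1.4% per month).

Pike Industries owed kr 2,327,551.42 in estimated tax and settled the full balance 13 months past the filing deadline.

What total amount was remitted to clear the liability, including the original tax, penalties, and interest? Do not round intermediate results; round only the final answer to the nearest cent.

kr 3,318,159.53

Late-payment penalty: 13 × 1.75% × kr 2,327,551.42 = kr 529,517.95…
Interest: kr 2,327,551.42 × ((1 + 0.014)^13 − 1) = kr 2,327,551.42 × 0.1981010… = kr 461,090.1631…
Total = kr 2,327,551.42 + kr 529,517.9481… + kr 461,090.1631… = kr 3,318,159.53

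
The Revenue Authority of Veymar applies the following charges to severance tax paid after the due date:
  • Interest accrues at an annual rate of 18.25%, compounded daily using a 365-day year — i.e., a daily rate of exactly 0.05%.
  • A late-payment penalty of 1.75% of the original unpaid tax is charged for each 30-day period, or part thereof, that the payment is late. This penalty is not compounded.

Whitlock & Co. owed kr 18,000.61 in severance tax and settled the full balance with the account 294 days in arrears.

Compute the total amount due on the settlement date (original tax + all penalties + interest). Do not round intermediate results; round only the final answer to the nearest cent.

Penalty periods: ⌈294/30⌉ = 10; penalty = 10 × 1.75% × kr 18,000.61 = kr 3,150.11…
Interest: kr 18,000.61 × ((1 + 0.0005)^294 − 1) = kr 18,000.61 × 0.15831141… = kr 2,849.7019…
Total = kr 18,000.61 + kr 3,150.1068… + kr 2,849.7019… = kr 24,000.42

kr 24,000.42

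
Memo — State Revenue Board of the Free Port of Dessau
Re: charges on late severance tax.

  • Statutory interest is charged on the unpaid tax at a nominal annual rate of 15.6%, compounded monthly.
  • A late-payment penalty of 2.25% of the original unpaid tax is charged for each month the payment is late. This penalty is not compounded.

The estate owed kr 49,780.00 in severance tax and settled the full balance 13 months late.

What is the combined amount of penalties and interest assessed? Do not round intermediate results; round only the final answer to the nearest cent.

Late-payment penalty = 2.25% × kr 49,780.00 × 13 mo = kr 14,560.65
Interest (15.6%/yr ÷ 12 = 1.3%/month): kr 49,780.00 × ((1 + 0.013)^13 − 1) = kr 9,101.3396…
Penalties + interest = kr 14,560.6500 + kr 9,101.3396… = kr 23,661.99

kr 23,661.99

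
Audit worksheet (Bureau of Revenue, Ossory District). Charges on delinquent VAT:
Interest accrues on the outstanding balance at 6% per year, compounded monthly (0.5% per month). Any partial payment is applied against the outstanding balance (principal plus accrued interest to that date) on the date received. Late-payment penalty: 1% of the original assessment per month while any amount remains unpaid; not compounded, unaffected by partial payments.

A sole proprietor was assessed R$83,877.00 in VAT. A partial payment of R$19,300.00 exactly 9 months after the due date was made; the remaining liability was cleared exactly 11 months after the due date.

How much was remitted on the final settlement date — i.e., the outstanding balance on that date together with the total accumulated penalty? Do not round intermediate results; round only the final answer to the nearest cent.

R$78,340.30

Balance at month 9: R$83,877.0000 × (1 + 0.005)^9 = R$87,727.8416…
After R$19,300.00 payment: R$87,727.8416… − R$19,300.00 = R$68,427.8416…
Balance at month 11: R$68,427.8416… × (1 + 0.005)^2 = R$69,113.8308…
Penalty: 11 × 1% × R$83,877.00 = R$9,226.47
Final settlement = outstanding balance + penalty = R$69,113.8308… + R$9,226.47 = R$78,340.30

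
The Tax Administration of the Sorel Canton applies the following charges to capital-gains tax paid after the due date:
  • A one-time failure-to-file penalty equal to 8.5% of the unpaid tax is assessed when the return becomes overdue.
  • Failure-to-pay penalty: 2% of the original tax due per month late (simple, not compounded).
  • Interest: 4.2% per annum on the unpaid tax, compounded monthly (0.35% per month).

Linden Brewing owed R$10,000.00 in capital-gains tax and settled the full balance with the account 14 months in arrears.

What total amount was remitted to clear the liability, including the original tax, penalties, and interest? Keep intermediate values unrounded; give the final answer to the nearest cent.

Failure-to-file penalty: 8.5% × R$10,000.00 = R$850.00
Failure-to-pay penalty: 14 × 2% × R$10,000.00 = R$2,800.00
Interest: R$10,000.00 × ((1 + 0.0035)^14 − 1) = R$10,000.00 × 0.0501305… = R$501.3051…
Total = R$10,000.00 + R$3,650.0000 + R$501.3051… = R$14,151.31

R$14,151.31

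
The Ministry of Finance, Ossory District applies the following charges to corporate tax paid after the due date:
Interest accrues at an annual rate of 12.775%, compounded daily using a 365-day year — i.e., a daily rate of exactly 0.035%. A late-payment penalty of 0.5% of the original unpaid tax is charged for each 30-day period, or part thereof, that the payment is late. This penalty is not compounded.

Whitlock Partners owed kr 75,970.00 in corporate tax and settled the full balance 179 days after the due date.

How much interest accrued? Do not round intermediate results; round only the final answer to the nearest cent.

kr 4,910.89

Interest: kr 75,970.00 × ((1 + 0.00035)^179 − 1) = kr 75,970.00 × 0.06464248… = kr 4,910.8888…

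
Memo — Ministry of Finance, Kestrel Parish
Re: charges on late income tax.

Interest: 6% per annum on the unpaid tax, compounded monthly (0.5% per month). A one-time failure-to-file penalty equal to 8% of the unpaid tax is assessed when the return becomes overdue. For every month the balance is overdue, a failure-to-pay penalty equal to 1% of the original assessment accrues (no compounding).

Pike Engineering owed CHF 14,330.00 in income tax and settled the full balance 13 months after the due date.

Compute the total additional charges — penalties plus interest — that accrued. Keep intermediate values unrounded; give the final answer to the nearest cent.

CHF 3,969.21

Failure-to-file penalty: 8% × CHF 14,330.00 = CHF 1,146.40
Failure-to-pay penalty: 13 × 1% × CHF 14,330.00 = CHF 1,862.90
Interest: CHF 14,330.00 × ((1 + 0.005)^13 − 1) = CHF 14,330.00 × 0.0669862… = CHF 959.9123…
Penalties + interest = CHF 3,009.3000 + CHF 959.9123… = CHF 3,969.21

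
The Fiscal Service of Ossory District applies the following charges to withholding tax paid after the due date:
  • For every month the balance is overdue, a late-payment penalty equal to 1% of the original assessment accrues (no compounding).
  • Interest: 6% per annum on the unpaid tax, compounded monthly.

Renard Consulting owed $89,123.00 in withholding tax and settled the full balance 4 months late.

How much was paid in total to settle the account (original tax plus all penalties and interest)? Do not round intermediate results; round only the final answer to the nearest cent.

$94,483.79

Late-payment penalty: 4 × 1% × $89,123.00 = $3,564.92
Interest (6%/yr ÷ 12 = 0.5%/month): $89,123.00 × ((1 + 0.005)^4 − 1) = $1,795.8731…
Total = $89,123.00 + $3,564.9200 + $1,795.8731… = $94,483.79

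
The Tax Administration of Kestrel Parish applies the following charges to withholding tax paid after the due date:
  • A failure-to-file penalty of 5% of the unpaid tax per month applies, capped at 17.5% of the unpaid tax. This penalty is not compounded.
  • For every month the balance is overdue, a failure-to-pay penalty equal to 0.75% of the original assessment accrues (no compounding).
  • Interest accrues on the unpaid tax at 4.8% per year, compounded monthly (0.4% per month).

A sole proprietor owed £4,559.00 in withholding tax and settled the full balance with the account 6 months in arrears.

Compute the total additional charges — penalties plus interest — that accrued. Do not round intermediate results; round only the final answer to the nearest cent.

£1,113.50

Failure-to-file: 6 × 5% × £4,559.00 = £1,367.70, capped at 17.5% × £4,559.00 = £797.83…
Failure-to-pay penalty = 0.75% × £4,559.00 × 6 mo = £205.16…
Interest: £4,559.00 × ((1 + 0.004)^6 − 1) = £4,559.00 × 0.0242413… = £110.5160…
Penalties + interest = £1,002.9800 + £110.5160… = £1,113.50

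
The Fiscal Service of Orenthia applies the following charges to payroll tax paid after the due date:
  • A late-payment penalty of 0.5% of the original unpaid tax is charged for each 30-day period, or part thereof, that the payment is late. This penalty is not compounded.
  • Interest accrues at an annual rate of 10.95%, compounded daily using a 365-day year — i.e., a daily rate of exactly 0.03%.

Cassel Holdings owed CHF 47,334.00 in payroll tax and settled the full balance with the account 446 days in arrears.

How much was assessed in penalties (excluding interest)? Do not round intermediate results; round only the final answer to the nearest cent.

CHF 3,550.05

Penalty periods: ⌈446/30⌉ = 15; penalty = 15 × 0.5% × CHF 47,334.00 = CHF 3,550.05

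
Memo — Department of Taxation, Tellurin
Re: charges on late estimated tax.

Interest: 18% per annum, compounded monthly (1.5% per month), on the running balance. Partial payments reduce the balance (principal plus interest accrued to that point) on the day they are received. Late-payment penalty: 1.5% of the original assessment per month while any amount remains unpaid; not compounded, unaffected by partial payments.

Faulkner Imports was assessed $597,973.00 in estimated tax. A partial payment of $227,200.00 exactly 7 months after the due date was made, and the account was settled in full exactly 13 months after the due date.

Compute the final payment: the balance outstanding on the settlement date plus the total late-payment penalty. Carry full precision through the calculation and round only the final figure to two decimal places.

$593,846.02

Balance at month 7: $597,973.0000 × (1 + 0.015)^7 = $663,657.2921…
After $227,200.00 payment: $663,657.2921… − $227,200.00 = $436,457.2921…
Balance at month 13: $436,457.2921… × (1 + 0.015)^6 = $477,241.2860…
Penalty: 13 × 1.5% × $597,973.00 = $116,604.74…
Final settlement = outstanding balance + penalty = $477,241.2860… + $116,604.74… = $593,846.02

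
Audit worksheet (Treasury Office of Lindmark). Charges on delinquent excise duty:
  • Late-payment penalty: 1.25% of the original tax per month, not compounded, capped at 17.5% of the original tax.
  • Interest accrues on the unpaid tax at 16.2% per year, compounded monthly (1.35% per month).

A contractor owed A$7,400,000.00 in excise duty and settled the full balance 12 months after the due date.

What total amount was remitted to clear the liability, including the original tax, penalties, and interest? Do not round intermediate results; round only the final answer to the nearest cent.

Penalty: 12 × 1.25% × A$7,400,000.00 = A$1,110,000.00 (below the 17.5% cap of A$1,295,000.00)
Interest: A$7,400,000.00 × ((1 + 0.0135)^12 − 1) = A$7,400,000.00 × 0.1745866… = A$1,291,940.7272…
Total = A$7,400,000.00 + A$1,110,000.0000 + A$1,291,940.7272… = A$9,801,940.73

A$9,801,940.73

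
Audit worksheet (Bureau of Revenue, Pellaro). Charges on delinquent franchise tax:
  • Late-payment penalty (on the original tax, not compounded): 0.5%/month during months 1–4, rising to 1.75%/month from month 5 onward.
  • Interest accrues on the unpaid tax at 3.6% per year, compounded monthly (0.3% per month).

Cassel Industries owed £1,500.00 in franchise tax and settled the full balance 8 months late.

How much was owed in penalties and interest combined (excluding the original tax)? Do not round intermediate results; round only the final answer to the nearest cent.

Penalty, months 1–4: 4 × 0.5% × £1,500.00 = £30.00
Penalty, months 5–8: 4 × 1.75% × £1,500.00 = £105.00
Interest: £1,500.00 × ((1 + 0.003)^8 − 1) = £1,500.00 × 0.0242535… = £36.3803…
Penalties + interest = £135.0000 + £36.3803… = £171.38

£171.38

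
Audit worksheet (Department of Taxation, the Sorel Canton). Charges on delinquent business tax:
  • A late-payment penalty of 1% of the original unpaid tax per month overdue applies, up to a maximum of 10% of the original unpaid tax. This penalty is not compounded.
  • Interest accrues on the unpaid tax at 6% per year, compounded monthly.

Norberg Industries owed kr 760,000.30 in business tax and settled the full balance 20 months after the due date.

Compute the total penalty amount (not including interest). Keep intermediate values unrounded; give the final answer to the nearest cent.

kr 76,000.03

Penalty (uncapped): 20 × 1% × kr 760,000.30 = kr 152,000.06; cap = 10% × kr 760,000.30 = kr 76,000.03 → penalty = kr 76,000.03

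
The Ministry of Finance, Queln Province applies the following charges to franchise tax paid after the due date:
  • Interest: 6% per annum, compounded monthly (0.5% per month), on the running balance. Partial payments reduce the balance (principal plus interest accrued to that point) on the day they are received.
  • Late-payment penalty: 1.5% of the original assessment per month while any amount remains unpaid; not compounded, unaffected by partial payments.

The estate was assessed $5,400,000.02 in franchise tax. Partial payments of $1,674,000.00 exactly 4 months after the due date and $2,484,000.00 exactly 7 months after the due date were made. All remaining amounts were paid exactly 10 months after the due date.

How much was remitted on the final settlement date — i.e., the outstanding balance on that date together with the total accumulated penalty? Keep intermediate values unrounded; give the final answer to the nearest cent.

$2,239,858.18

Balance at month 4: $5,400,000.0200 × (1 + 0.005)^4 = $5,508,812.7238…
After $1,674,000.00 payment: $5,508,812.7238… − $1,674,000.00 = $3,834,812.7238…
Balance at month 7: $3,834,812.7238… × (1 + 0.005)^3 = $3,892,623.0049…
After $2,484,000.00 payment: $3,892,623.0049… − $2,484,000.00 = $1,408,623.0049…
Balance at month 10: $1,408,623.0049… × (1 + 0.005)^3 = $1,429,858.1728…
Penalty: 10 × 1.5% × $5,400,000.02 = $810,000.00…
Final settlement = outstanding balance + penalty = $1,429,858.1728… + $810,000.00… = $2,239,858.18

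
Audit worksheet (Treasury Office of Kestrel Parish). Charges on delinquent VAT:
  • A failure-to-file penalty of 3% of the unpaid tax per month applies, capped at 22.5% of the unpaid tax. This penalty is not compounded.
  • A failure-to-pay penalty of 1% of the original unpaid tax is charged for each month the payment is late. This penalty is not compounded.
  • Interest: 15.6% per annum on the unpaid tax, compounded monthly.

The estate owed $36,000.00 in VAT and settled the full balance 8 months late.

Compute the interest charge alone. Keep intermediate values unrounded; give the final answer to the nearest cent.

Interest (15.6%/yr ÷ 12 = 1.3%/month): $36,000.00 × ((1 + 0.013)^8 − 1) = $3,918.8539…

$3,918.85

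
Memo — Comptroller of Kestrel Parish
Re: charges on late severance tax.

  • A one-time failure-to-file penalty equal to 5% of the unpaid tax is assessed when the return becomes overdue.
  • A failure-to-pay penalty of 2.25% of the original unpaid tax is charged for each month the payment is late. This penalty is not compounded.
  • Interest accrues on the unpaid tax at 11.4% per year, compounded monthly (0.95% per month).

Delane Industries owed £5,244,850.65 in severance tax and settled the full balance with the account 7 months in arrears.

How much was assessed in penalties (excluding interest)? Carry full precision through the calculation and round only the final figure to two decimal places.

Failure-to-file penalty: 5% × £5,244,850.65 = £262,242.53…
Failure-to-pay penalty: 7 × 2.25% × £5,244,850.65 = £826,063.98…
Total penalty = £262,242.53… + £826,063.98… = £1,088,306.51

£1,088,306.51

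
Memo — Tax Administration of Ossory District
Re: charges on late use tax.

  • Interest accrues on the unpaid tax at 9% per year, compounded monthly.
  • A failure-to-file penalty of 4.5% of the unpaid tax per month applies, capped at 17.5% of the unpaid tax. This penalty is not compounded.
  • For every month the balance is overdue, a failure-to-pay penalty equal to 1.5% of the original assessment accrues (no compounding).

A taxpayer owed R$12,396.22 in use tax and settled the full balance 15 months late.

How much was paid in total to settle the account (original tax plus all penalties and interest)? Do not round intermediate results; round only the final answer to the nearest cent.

R$18,824.93

Failure-to-file: 15 × 4.5% × R$12,396.22 = R$8,367.45…, capped at 17.5% × R$12,396.22 = R$2,169.34…
Failure-to-pay penalty = 1.5% × R$12,396.22 × 15 mo = R$2,789.15…
Interest (9%/yr ÷ 12 = 0.75%/month): R$12,396.22 × ((1 + 0.0075)^15 − 1) = R$1,470.2239…
Total = R$12,396.22 + R$4,958.4880 + R$1,470.2239… = R$18,824.93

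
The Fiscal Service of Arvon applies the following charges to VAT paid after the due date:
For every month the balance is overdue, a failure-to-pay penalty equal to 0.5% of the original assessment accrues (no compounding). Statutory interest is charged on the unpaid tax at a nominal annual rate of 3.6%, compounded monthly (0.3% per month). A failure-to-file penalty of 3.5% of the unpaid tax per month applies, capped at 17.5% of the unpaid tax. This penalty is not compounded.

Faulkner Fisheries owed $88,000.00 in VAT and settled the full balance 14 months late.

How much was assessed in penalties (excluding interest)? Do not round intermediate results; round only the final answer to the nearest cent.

Failure-to-file: 14 × 3.5% × $88,000.00 = $43,120.00, capped at 17.5% × $88,000.00 = $15,400.00
Failure-to-pay penalty = 0.5% × $88,000.00 × 14 mo = $6,160.00
Total penalty = $15,400.00 + $6,160.00 = $21,560.00

$21,560.00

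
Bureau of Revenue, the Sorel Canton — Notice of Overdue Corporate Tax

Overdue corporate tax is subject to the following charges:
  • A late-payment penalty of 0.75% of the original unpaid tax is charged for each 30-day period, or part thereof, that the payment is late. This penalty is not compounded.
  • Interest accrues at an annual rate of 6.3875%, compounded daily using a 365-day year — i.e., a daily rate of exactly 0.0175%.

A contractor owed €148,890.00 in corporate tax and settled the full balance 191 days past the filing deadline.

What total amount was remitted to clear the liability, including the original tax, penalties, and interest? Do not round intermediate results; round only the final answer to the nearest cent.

Penalty periods: ⌈191/30⌉ = 7; penalty = 7 × 0.75% × €148,890.00 = €7,816.73…
Interest: €148,890.00 × ((1 + 0.000175)^191 − 1) = €148,890.00 × 0.03398687… = €5,060.3048…
Total = €148,890.00 + €7,816.7250 + €5,060.3048… = €161,767.03

€161,767.03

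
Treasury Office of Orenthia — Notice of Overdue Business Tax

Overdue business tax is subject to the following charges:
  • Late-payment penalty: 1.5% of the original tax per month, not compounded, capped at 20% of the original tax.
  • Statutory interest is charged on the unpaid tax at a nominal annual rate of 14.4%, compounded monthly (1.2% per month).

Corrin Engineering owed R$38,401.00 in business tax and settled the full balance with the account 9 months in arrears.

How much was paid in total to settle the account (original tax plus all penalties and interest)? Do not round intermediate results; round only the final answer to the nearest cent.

Penalty: 9 × 1.5% × R$38,401.00 = R$5,184.14… (below the 20% cap of R$7,680.20)
Interest: R$38,401.00 × ((1 + 0.012)^9 − 1) = R$38,401.00 × 0.1133318… = R$4,352.0543…
Total = R$38,401.00 + R$5,184.1350 + R$4,352.0543… = R$47,937.19

R$47,937.19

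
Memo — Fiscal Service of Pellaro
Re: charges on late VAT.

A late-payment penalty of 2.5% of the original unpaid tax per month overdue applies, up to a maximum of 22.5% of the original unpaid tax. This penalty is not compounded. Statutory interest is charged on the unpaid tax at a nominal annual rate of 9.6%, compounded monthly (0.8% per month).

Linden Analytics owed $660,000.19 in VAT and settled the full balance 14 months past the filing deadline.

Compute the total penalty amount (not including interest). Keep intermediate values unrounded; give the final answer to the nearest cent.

Penalty (uncapped): 14 × 2.5% × $660,000.19 = $231,000.07…; cap = 22.5% × $660,000.19 = $148,500.04… → penalty = $148,500.04…

$148,500.04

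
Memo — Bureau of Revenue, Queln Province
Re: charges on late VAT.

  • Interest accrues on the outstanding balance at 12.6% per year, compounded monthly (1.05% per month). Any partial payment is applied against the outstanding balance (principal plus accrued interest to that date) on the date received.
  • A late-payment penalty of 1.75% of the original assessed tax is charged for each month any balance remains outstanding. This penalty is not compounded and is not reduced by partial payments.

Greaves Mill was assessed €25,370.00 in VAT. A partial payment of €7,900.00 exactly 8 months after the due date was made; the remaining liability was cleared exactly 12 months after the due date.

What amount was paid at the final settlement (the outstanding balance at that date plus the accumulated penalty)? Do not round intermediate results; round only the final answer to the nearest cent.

€25,848.48

Balance at month 8: €25,370.0000 × (1 + 0.0105)^8 = €27,581.0636…
After €7,900.00 payment: €27,581.0636… − €7,900.00 = €19,681.0636…
Balance at month 12: €19,681.0636… × (1 + 0.0105)^4 = €20,520.7787…
Penalty: 12 × 1.75% × €25,370.00 = €5,327.70
Final settlement = outstanding balance + penalty = €20,520.7787… + €5,327.70 = €25,848.48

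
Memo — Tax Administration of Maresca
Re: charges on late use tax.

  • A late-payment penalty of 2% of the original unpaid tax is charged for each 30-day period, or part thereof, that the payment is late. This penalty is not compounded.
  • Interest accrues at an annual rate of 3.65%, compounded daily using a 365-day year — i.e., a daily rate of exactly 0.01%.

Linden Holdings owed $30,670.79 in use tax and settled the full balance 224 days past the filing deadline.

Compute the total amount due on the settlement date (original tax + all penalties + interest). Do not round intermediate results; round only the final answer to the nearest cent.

Penalty periods: ⌈224/30⌉ = 8; penalty = 8 × 2% × $30,670.79 = $4,907.33…
Interest: $30,670.79 × ((1 + 0.0001)^224 − 1) = $30,670.79 × 0.02265162… = $694.7430…
Total = $30,670.79 + $4,907.3264 + $694.7430… = $36,272.86

$36,272.86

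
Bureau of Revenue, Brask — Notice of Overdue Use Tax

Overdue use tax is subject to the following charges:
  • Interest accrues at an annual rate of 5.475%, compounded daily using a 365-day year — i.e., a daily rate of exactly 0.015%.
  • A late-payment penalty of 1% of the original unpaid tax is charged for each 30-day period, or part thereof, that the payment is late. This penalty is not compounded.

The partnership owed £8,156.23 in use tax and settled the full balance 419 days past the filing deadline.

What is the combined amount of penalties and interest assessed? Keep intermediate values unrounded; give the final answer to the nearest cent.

£1,670.90

Penalty periods: ⌈419/30⌉ = 14; penalty = 14 × 1% × £8,156.23 = £1,141.87…
Interest: £8,156.23 × ((1 + 0.00015)^419 − 1) = £8,156.23 × 0.06486208… = £529.0300…
Penalties + interest = £1,141.8722 + £529.0300… = £1,670.90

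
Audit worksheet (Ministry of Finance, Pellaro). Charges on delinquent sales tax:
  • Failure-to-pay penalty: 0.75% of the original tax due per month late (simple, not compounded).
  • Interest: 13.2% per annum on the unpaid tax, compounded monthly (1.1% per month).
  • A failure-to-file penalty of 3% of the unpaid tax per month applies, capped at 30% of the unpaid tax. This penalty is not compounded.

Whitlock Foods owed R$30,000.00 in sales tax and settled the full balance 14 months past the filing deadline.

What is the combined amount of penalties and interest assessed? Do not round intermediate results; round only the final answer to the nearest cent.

R$17,115.31

Failure-to-file: 14 × 3% × R$30,000.00 = R$12,600.00, capped at 30% × R$30,000.00 = R$9,000.00
Failure-to-pay penalty: 14 × 0.75% × R$30,000.00 = R$3,150.00
Interest: R$30,000.00 × ((1 + 0.011)^14 − 1) = R$30,000.00 × 0.1655105… = R$4,965.3140…
Penalties + interest = R$12,150.0000 + R$4,965.3140… = R$17,115.31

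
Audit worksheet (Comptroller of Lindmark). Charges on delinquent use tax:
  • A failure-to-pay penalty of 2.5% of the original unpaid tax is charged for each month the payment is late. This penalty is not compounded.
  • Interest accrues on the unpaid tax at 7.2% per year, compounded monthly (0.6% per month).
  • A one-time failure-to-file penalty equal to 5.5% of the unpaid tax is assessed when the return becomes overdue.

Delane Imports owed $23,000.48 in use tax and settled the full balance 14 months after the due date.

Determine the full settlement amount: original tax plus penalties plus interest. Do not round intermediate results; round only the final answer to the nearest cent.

Failure-to-file penalty: 5.5% × $23,000.48 = $1,265.03…
Failure-to-pay penalty = 2.5% × $23,000.48 × 14 mo = $8,050.17…
Interest: $23,000.48 × ((1 + 0.006)^14 − 1) = $23,000.48 × 0.0873559… = $2,009.2285…
Total = $23,000.48 + $9,315.1944 + $2,009.2285… = $34,324.90

$34,324.90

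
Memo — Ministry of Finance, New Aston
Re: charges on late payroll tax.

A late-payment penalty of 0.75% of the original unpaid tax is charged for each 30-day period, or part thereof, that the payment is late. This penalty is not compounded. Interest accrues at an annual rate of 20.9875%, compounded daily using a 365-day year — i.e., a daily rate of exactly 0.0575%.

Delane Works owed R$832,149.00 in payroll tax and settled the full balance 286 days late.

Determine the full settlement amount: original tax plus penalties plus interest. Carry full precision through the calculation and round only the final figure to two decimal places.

Penalty periods: ⌈286/30⌉ = 10; penalty = 10 × 0.75% × R$832,149.00 = R$62,411.18…
Interest: R$832,149.00 × ((1 + 0.000575)^286 − 1) = R$832,149.00 × 0.17868892… = R$148,695.8088…
Total = R$832,149.00 + R$62,411.1750 + R$148,695.8088… = R$1,043,255.98

R$1,043,255.98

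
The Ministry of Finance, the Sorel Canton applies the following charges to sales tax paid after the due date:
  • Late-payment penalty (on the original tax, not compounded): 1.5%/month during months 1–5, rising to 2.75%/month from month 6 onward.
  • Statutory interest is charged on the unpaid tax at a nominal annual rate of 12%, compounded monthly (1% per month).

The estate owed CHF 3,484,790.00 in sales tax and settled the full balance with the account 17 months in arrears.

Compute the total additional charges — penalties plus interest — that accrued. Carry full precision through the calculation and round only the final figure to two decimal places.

Penalty, months 1–5: 5 × 1.5% × CHF 3,484,790.00 = CHF 261,359.25
Penalty, months 6–17: 12 × 2.75% × CHF 3,484,790.00 = CHF 1,149,980.70
Interest: CHF 3,484,790.00 × ((1 + 0.01)^17 − 1) = CHF 3,484,790.00 × 0.1843044… = CHF 642,262.2394…
Penalties + interest = CHF 1,411,339.9500 + CHF 642,262.2394… = CHF 2,053,602.19

CHF 2,053,602.19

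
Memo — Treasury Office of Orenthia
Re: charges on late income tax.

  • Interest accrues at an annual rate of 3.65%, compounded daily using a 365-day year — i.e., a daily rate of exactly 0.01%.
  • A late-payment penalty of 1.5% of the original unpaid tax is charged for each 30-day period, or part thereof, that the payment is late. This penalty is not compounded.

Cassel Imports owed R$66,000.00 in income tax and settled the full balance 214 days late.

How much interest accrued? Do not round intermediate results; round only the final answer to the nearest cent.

R$1,427.55

Interest: R$66,000.00 × ((1 + 0.0001)^214 − 1) = R$66,000.00 × 0.02162953… = R$1,427.5489…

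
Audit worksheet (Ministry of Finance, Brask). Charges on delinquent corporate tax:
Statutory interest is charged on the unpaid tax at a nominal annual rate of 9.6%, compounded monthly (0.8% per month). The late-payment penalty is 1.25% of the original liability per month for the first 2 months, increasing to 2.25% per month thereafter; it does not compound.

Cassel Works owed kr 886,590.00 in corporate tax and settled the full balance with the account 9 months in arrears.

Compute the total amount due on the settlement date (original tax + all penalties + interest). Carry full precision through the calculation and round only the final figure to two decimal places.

Penalty, months 1–2: 2 × 1.25% × kr 886,590.00 = kr 22,164.75
Penalty, months 3–9: 7 × 2.25% × kr 886,590.00 = kr 139,637.93…
Interest: kr 886,590.00 × ((1 + 0.008)^9 − 1) = kr 886,590.00 × 0.0743475… = kr 65,915.7751…
Total = kr 886,590.00 + kr 161,802.6750 + kr 65,915.7751… = kr 1,114,308.45

kr 1,114,308.45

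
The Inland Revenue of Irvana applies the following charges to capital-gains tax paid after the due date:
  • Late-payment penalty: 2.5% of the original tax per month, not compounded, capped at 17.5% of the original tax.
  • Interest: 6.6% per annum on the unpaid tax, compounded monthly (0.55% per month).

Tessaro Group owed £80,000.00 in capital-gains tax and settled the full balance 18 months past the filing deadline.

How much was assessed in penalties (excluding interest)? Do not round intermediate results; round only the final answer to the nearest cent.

£14,000.00

Penalty (uncapped): 18 × 2.5% × £80,000.00 = £36,000.00; cap = 17.5% × £80,000.00 = £14,000.00 → penalty = £14,000.00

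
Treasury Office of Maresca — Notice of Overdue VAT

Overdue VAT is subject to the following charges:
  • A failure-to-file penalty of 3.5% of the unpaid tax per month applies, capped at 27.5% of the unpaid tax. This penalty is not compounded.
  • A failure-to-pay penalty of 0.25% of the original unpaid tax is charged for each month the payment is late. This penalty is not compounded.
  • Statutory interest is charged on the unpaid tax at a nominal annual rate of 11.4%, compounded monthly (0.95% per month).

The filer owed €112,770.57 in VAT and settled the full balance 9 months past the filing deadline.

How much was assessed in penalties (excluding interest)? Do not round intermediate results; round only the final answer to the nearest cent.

€33,549.24

Failure-to-file: 9 × 3.5% × €112,770.57 = €35,522.73…, capped at 27.5% × €112,770.57 = €31,011.91…
Failure-to-pay penalty = 0.25% × €112,770.57 × 9 mo = €2,537.34…
Total penalty = €31,011.91… + €2,537.34… = €33,549.24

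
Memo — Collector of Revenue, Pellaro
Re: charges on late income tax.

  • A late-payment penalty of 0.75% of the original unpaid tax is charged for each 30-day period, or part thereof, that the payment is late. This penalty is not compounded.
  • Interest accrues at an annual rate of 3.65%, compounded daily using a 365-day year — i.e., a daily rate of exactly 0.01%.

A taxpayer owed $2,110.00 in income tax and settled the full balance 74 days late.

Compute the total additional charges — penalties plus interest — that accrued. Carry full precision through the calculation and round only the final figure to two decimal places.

Penalty periods: ⌈74/30⌉ = 3; penalty = 3 × 0.75% × $2,110.00 = $47.48…
Interest: $2,110.00 × ((1 + 0.0001)^74 − 1) = $2,110.00 × 0.00742707… = $15.6711…
Penalties + interest = $47.4750 + $15.6711… = $63.15

$63.15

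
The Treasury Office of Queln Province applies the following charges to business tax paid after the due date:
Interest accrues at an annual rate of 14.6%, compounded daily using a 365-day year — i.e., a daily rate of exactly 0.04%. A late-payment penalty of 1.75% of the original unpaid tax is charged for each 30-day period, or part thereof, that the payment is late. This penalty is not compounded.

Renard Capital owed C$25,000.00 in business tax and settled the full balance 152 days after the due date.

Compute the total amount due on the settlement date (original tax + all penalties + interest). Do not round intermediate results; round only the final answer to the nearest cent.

C$29,191.84

Penalty periods: ⌈152/30⌉ = 6; penalty = 6 × 1.75% × C$25,000.00 = C$2,625.00
Interest: C$25,000.00 × ((1 + 0.0004)^152 − 1) = C$25,000.00 × 0.06267344… = C$1,566.8359…
Total = C$25,000.00 + C$2,625.0000 + C$1,566.8359… = C$29,191.84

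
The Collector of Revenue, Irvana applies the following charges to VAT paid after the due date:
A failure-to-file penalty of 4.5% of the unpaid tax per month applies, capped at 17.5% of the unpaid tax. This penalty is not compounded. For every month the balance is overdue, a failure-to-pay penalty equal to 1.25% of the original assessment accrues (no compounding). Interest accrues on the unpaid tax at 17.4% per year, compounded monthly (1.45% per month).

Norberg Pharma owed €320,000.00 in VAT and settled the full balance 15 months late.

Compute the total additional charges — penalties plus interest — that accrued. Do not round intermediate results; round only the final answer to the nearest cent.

Failure-to-file: 15 × 4.5% × €320,000.00 = €216,000.00, capped at 17.5% × €320,000.00 = €56,000.00
Failure-to-pay penalty: 15 × 1.25% × €320,000.00 = €60,000.00
Interest: €320,000.00 × ((1 + 0.0145)^15 − 1) = €320,000.00 × 0.2410257… = €77,128.2197…
Penalties + interest = €116,000.0000 + €77,128.2197… = €193,128.22

€193,128.22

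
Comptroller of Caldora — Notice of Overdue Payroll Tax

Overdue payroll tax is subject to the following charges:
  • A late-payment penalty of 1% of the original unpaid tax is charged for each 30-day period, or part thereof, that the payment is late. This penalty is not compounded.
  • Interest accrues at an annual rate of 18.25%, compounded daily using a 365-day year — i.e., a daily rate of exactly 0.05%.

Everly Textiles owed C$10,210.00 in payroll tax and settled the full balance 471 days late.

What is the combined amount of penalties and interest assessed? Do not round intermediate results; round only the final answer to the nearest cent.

Penalty periods: ⌈471/30⌉ = 16; penalty = 16 × 1% × C$10,210.00 = C$1,633.60
Interest: C$10,210.00 × ((1 + 0.0005)^471 − 1) = C$10,210.00 × 0.26546690… = C$2,710.4170…
Penalties + interest = C$1,633.6000 + C$2,710.4170… = C$4,344.02

C$4,344.02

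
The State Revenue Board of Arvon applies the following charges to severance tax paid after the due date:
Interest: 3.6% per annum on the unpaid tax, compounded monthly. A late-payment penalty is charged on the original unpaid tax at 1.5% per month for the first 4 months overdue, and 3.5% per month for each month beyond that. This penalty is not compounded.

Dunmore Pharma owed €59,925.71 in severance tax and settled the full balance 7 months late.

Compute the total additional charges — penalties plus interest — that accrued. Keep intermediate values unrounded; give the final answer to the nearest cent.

€11,157.56

Penalty, months 1–4: 4 × 1.5% × €59,925.71 = €3,595.54…
Penalty, months 5–7: 3 × 3.5% × €59,925.71 = €6,292.20…
Interest (3.6%/yr ÷ 12 = 0.3%/month): €59,925.71 × ((1 + 0.003)^7 − 1) = €1,269.8227…
Penalties + interest = €9,887.7422… + €1,269.8227… = €11,157.56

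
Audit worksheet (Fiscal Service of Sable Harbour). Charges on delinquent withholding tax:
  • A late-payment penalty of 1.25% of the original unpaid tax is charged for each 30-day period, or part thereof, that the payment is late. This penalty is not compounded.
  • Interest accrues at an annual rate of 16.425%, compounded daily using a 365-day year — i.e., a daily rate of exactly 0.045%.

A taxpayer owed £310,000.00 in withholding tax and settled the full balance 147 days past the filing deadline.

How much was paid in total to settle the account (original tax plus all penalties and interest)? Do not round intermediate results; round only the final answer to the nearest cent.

Penalty periods: ⌈147/30⌉ = 5; penalty = 5 × 1.25% × £310,000.00 = £19,375.00
Interest: £310,000.00 × ((1 + 0.00045)^147 − 1) = £310,000.00 × 0.06837107… = £21,195.0306…
Total = £310,000.00 + £19,375.0000 + £21,195.0306… = £350,570.03

£350,570.03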